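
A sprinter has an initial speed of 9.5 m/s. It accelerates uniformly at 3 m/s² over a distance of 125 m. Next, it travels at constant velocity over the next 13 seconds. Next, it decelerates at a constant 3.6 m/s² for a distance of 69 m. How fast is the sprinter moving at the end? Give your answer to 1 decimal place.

Phase 1 (accelerating): v₀ = 9.50 m/s, a = 3 m/s².
v² = v₀² + 2aΔx = 9.50² + 2·3·125 = 840 → v = 29.0 m/s
t = (v − v₀)/a = (29.0 − 9.50)/3 = 6.50 s

Phase 2 (constant speed): v₀ = 29.0 m/s, a = 0 m/s².
v = v₀ + at = 29.0 + (0)(13) = 29.0 m/s
Δx = v₀t + ½at² = 29.0·13 + 0.5·0·13² = 377 m

Phase 3 (decelerating): v₀ = 29.0 m/s, a = -3.6 m/s².
v² = v₀² + 2aΔx = 29.0² + 2·-3.6·69 = 343 → v = 18.5 m/s
t = (v − v₀)/a = (18.5 − 29.0)/-3.6 = 2.90 s
Final speed = 18.5 m/s

18.5 m/s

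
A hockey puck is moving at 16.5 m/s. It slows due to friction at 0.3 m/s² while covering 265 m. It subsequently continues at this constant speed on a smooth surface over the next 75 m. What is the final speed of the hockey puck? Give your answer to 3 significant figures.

Phase 1 (decelerating): v₀ = 16.5 m/s, a = -0.3 m/s².
v² = v₀² + 2aΔx = 16.5² + 2·-0.3·265 = 113 → v = 10.6 m/s
t = (v − v₀)/a = (10.6 − 16.5)/-0.3 = 19.5 s

Phase 2 (constant speed): v₀ = 10.6 m/s, a = 0 m/s².
Constant speed: t = d/v = 75/10.6 = 7.05 s
Final speed = 10.6 m/s

10.6 m/s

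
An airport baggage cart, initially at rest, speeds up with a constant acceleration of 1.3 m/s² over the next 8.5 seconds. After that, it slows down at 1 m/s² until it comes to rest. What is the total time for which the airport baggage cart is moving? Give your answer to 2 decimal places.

Phase 1 (accelerating): v₀ = 0 m/s, a = 1.3 m/s².
v = v₀ + at = 0 + (1.3)(8.5) = 11.1 m/s
Δx = v₀t + ½at² = 0·8.5 + 0.5·1.3·8.5² = 47.0 m

Phase 2 (decelerating): v₀ = 11.1 m/s, a = -1 m/s².
v = v₀ + at → t = (0 − 11.1) / -1 = 11.1 s
v² = v₀² + 2aΔx → Δx = (0² − 11.1²)/(2·-1) = 61.1 m
Total time = 8.50 + 11.1 = 19.6 s

19.55 s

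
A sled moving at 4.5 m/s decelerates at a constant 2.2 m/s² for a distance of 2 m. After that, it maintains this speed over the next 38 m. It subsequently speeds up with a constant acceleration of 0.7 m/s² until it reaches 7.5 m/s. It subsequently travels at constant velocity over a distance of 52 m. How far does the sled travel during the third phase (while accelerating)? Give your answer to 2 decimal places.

32.00 m

Phase 1 (decelerating): v₀ = 4.50 m/s, a = -2.2 m/s².
v² = v₀² + 2aΔx = 4.50² + 2·-2.2·2 = 11.4 → v = 3.38 m/s
t = (v − v₀)/a = (3.38 − 4.50)/-2.2 = 0.507 s

Phase 2 (constant speed): v₀ = 3.38 m/s, a = 0 m/s².
Constant speed: t = d/v = 38/3.38 = 11.2 s

Phase 3 (accelerating): v₀ = 3.38 m/s, a = 0.7 m/s².
v = v₀ + at → t = (7.5 − 3.38) / 0.7 = 5.88 s
v² = v₀² + 2aΔx → Δx = (7.5² − 3.38²)/(2·0.7) = 32.0 m
Distance in phase 3 = 32.0 m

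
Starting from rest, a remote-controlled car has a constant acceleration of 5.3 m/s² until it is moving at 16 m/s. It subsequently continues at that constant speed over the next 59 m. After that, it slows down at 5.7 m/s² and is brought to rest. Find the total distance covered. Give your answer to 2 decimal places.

105.61 m

Phase 1 (accelerating): v₀ = 0 m/s, a = 5.3 m/s².
v = v₀ + at → t = (16 − 0) / 5.3 = 3.02 s
v² = v₀² + 2aΔx → Δx = (16² − 0²)/(2·5.3) = 24.2 m

Phase 2 (constant speed): v₀ = 16.0 m/s, a = 0 m/s².
Constant speed: t = d/v = 59/16.0 = 3.69 s

Phase 3 (decelerating): v₀ = 16.0 m/s, a = -5.7 m/s².
v = v₀ + at → t = (0 − 16.0) / -5.7 = 2.81 s
v² = v₀² + 2aΔx → Δx = (0² − 16.0²)/(2·-5.7) = 22.5 m
Total distance = 24.2 + 59.0 + 22.5 = 106 m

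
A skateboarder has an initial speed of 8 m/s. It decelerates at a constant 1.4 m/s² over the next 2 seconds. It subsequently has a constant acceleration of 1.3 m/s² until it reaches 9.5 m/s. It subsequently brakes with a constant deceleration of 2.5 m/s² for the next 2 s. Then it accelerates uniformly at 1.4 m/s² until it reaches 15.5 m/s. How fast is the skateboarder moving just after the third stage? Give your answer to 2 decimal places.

Phase 1 (decelerating): v₀ = 8.00 m/s, a = -1.4 m/s².
v = v₀ + at = 8.00 + (-1.4)(2) = 5.20 m/s
Δx = v₀t + ½at² = 8.00·2 + 0.5·-1.4·2² = 13.2 m

Phase 2 (accelerating): v₀ = 5.20 m/s, a = 1.3 m/s².
v = v₀ + at → t = (9.5 − 5.20) / 1.3 = 3.31 s
v² = v₀² + 2aΔx → Δx = (9.5² − 5.20²)/(2·1.3) = 24.3 m

Phase 3 (decelerating): v₀ = 9.50 m/s, a = -2.5 m/s².
v = v₀ + at = 9.50 + (-2.5)(2) = 4.50 m/s
Δx = v₀t + ½at² = 9.50·2 + 0.5·-2.5·2² = 14.0 m
Speed at end of phase 3 = 4.50 m/s

4.50 m/s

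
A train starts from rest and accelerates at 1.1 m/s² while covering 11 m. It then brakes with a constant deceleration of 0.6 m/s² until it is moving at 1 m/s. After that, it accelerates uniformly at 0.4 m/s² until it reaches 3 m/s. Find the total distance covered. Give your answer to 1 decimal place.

Phase 1 (accelerating): v₀ = 0 m/s, a = 1.1 m/s².
v² = v₀² + 2aΔx = 0² + 2·1.1·11 = 24.2 → v = 4.92 m/s
t = (v − v₀)/a = (4.92 − 0)/1.1 = 4.47 s

Phase 2 (decelerating): v₀ = 4.92 m/s, a = -0.6 m/s².
v = v₀ + at → t = (1 − 4.92) / -0.6 = 6.53 s
v² = v₀² + 2aΔx → Δx = (1² − 4.92²)/(2·-0.6) = 19.3 m

Phase 3 (accelerating): v₀ = 1.00 m/s, a = 0.4 m/s².
v = v₀ + at → t = (3 − 1.00) / 0.4 = 5.00 s
v² = v₀² + 2aΔx → Δx = (3² − 1.00²)/(2·0.4) = 10.0 m
Total distance = 11.0 + 19.3 + 10.0 = 40.3 m

40.3 m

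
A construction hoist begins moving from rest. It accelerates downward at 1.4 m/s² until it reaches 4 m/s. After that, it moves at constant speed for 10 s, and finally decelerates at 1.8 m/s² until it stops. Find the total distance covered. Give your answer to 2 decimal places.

50.16 m

Phase 1 (accelerating): v₀ = 0 m/s, a = 1.4 m/s².
v = v₀ + at → t = (4 − 0) / 1.4 = 2.86 s
v² = v₀² + 2aΔx → Δx = (4² − 0²)/(2·1.4) = 5.71 m

Phase 2 (constant speed): v₀ = 4.00 m/s, a = 0 m/s².
v = v₀ + at = 4.00 + (0)(10) = 4.00 m/s
Δx = v₀t + ½at² = 4.00·10 + 0.5·0·10² = 40.0 m

Phase 3 (decelerating): v₀ = 4.00 m/s, a = -1.8 m/s².
v = v₀ + at → t = (0 − 4.00) / -1.8 = 2.22 s
v² = v₀² + 2aΔx → Δx = (0² − 4.00²)/(2·-1.8) = 4.44 m
Total distance = 5.71 + 40.0 + 4.44 = 50.2 m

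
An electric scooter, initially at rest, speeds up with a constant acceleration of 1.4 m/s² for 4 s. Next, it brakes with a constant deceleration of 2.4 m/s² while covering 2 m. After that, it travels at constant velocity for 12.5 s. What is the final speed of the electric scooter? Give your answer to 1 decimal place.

4.7 m/s

Phase 1 (accelerating): v₀ = 0 m/s, a = 1.4 m/s².
v = v₀ + at = 0 + (1.4)(4) = 5.60 m/s
Δx = v₀t + ½at² = 0·4 + 0.5·1.4·4² = 11.2 m

Phase 2 (decelerating): v₀ = 5.60 m/s, a = -2.4 m/s².
v² = v₀² + 2aΔx = 5.60² + 2·-2.4·2 = 21.8 → v = 4.66 m/s
t = (v − v₀)/a = (4.66 − 5.60)/-2.4 = 0.390 s

Phase 3 (constant speed): v₀ = 4.66 m/s, a = 0 m/s².
v = v₀ + at = 4.66 + (0)(12.5) = 4.66 m/s
Δx = v₀t + ½at² = 4.66·12.5 + 0.5·0·12.5² = 58.3 m
Final speed = 4.66 m/s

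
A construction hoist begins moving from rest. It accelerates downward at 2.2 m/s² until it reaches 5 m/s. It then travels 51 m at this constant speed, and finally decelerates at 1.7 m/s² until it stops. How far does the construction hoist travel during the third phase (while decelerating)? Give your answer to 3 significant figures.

Phase 1 (accelerating): v₀ = 0 m/s, a = 2.2 m/s².
v = v₀ + at → t = (5 − 0) / 2.2 = 2.27 s
v² = v₀² + 2aΔx → Δx = (5² − 0²)/(2·2.2) = 5.68 m

Phase 2 (constant speed): v₀ = 5.00 m/s, a = 0 m/s².
Constant speed: t = d/v = 51/5.00 = 10.2 s

Phase 3 (decelerating): v₀ = 5.00 m/s, a = -1.7 m/s².
v = v₀ + at → t = (0 − 5.00) / -1.7 = 2.94 s
v² = v₀² + 2aΔx → Δx = (0² − 5.00²)/(2·-1.7) = 7.35 m
Distance in phase 3 = 7.35 m

7.35 m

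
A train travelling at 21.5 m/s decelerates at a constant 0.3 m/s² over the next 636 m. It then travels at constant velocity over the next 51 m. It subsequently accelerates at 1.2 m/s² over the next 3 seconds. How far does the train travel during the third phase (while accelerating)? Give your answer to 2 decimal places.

32.34 m

Phase 1 (decelerating): v₀ = 21.5 m/s, a = -0.3 m/s².
v² = v₀² + 2aΔx = 21.5² + 2·-0.3·636 = 80.7 → v = 8.98 m/s
t = (v − v₀)/a = (8.98 − 21.5)/-0.3 = 41.7 s

Phase 2 (constant speed): v₀ = 8.98 m/s, a = 0 m/s².
Constant speed: t = d/v = 51/8.98 = 5.68 s

Phase 3 (accelerating): v₀ = 8.98 m/s, a = 1.2 m/s².
v = v₀ + at = 8.98 + (1.2)(3) = 12.6 m/s
Δx = v₀t + ½at² = 8.98·3 + 0.5·1.2·3² = 32.3 m
Distance in phase 3 = 32.3 m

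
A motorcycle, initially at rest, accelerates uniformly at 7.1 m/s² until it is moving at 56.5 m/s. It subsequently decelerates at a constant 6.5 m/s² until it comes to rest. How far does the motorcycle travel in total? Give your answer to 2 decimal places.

470.36 m

Phase 1 (accelerating): v₀ = 0 m/s, a = 7.1 m/s².
v = v₀ + at → t = (56.5 − 0) / 7.1 = 7.96 s
v² = v₀² + 2aΔx → Δx = (56.5² − 0²)/(2·7.1) = 225 m

Phase 2 (decelerating): v₀ = 56.5 m/s, a = -6.5 m/s².
v = v₀ + at → t = (0 − 56.5) / -6.5 = 8.69 s
v² = v₀² + 2aΔx → Δx = (0² − 56.5²)/(2·-6.5) = 246 m
Total distance = 225 + 246 = 470 m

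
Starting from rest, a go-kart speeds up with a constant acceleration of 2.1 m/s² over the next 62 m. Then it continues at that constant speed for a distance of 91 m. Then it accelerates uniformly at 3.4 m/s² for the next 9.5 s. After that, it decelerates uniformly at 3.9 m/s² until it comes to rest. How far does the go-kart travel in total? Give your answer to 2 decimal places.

760.51 m

Phase 1 (accelerating): v₀ = 0 m/s, a = 2.1 m/s².
v² = v₀² + 2aΔx = 0² + 2·2.1·62 = 260 → v = 16.1 m/s
t = (v − v₀)/a = (16.1 − 0)/2.1 = 7.68 s

Phase 2 (constant speed): v₀ = 16.1 m/s, a = 0 m/s².
Constant speed: t = d/v = 91/16.1 = 5.64 s

Phase 3 (accelerating): v₀ = 16.1 m/s, a = 3.4 m/s².
v = v₀ + at = 16.1 + (3.4)(9.5) = 48.4 m/s
Δx = v₀t + ½at² = 16.1·9.5 + 0.5·3.4·9.5² = 307 m

Phase 4 (decelerating): v₀ = 48.4 m/s, a = -3.9 m/s².
v = v₀ + at → t = (0 − 48.4) / -3.9 = 12.4 s
v² = v₀² + 2aΔx → Δx = (0² − 48.4²)/(2·-3.9) = 301 m
Total distance = 62.0 + 91.0 + 307 + 301 = 761 m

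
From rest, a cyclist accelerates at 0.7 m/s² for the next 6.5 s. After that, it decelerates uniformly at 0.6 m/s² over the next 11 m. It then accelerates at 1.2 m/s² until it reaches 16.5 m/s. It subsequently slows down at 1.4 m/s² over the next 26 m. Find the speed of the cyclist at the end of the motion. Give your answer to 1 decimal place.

14.1 m/s

Phase 1 (accelerating): v₀ = 0 m/s, a = 0.7 m/s².
v = v₀ + at = 0 + (0.7)(6.5) = 4.55 m/s
Δx = v₀t + ½at² = 0·6.5 + 0.5·0.7·6.5² = 14.8 m

Phase 2 (decelerating): v₀ = 4.55 m/s, a = -0.6 m/s².
v² = v₀² + 2aΔx = 4.55² + 2·-0.6·11 = 7.50 → v = 2.74 m/s
t = (v − v₀)/a = (2.74 − 4.55)/-0.6 = 3.02 s

Phase 3 (accelerating): v₀ = 2.74 m/s, a = 1.2 m/s².
v = v₀ + at → t = (16.5 − 2.74) / 1.2 = 11.5 s
v² = v₀² + 2aΔx → Δx = (16.5² − 2.74²)/(2·1.2) = 110 m

Phase 4 (decelerating): v₀ = 16.5 m/s, a = -1.4 m/s².
v² = v₀² + 2aΔx = 16.5² + 2·-1.4·26 = 199 → v = 14.1 m/s
t = (v − v₀)/a = (14.1 − 16.5)/-1.4 = 1.70 s
Final speed = 14.1 m/s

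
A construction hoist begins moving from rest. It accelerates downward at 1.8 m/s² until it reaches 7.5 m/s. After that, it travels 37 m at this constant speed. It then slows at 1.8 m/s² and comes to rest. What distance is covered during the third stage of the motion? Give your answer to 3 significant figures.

15.6 m

Phase 1 (accelerating): v₀ = 0 m/s, a = 1.8 m/s².
v = v₀ + at → t = (7.5 − 0) / 1.8 = 4.17 s
v² = v₀² + 2aΔx → Δx = (7.5² − 0²)/(2·1.8) = 15.6 m

Phase 2 (constant speed): v₀ = 7.50 m/s, a = 0 m/s².
Constant speed: t = d/v = 37/7.50 = 4.93 s

Phase 3 (decelerating): v₀ = 7.50 m/s, a = -1.8 m/s².
v = v₀ + at → t = (0 − 7.50) / -1.8 = 4.17 s
v² = v₀² + 2aΔx → Δx = (0² − 7.50²)/(2·-1.8) = 15.6 m
Distance in phase 3 = 15.6 m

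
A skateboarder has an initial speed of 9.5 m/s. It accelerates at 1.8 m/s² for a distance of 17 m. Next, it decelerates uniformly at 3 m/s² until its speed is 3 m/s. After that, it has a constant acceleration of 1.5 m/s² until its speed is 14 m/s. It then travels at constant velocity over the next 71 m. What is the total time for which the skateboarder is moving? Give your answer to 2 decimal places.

17.07 s

Phase 1 (accelerating): v₀ = 9.50 m/s, a = 1.8 m/s².
v² = v₀² + 2aΔx = 9.50² + 2·1.8·17 = 151 → v = 12.3 m/s
t = (v − v₀)/a = (12.3 − 9.50)/1.8 = 1.56 s

Phase 2 (decelerating): v₀ = 12.3 m/s, a = -3 m/s².
v = v₀ + at → t = (3 − 12.3) / -3 = 3.10 s
v² = v₀² + 2aΔx → Δx = (3² − 12.3²)/(2·-3) = 23.7 m

Phase 3 (accelerating): v₀ = 3.00 m/s, a = 1.5 m/s².
v = v₀ + at → t = (14 − 3.00) / 1.5 = 7.33 s
v² = v₀² + 2aΔx → Δx = (14² − 3.00²)/(2·1.5) = 62.3 m

Phase 4 (constant speed): v₀ = 14.0 m/s, a = 0 m/s².
Constant speed: t = d/v = 71/14.0 = 5.07 s
Total time = 1.56 + 3.10 + 7.33 + 5.07 = 17.1 s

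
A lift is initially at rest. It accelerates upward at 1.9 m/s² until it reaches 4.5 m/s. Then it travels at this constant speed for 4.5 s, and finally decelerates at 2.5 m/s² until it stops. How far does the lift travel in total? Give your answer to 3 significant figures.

29.6 m

Phase 1 (accelerating): v₀ = 0 m/s, a = 1.9 m/s².
v = v₀ + at → t = (4.5 − 0) / 1.9 = 2.37 s
v² = v₀² + 2aΔx → Δx = (4.5² − 0²)/(2·1.9) = 5.33 m

Phase 2 (constant speed): v₀ = 4.50 m/s, a = 0 m/s².
v = v₀ + at = 4.50 + (0)(4.5) = 4.50 m/s
Δx = v₀t + ½at² = 4.50·4.5 + 0.5·0·4.5² = 20.2 m

Phase 3 (decelerating): v₀ = 4.50 m/s, a = -2.5 m/s².
v = v₀ + at → t = (0 − 4.50) / -2.5 = 1.80 s
v² = v₀² + 2aΔx → Δx = (0² − 4.50²)/(2·-2.5) = 4.05 m
Total distance = 5.33 + 20.2 + 4.05 = 29.6 m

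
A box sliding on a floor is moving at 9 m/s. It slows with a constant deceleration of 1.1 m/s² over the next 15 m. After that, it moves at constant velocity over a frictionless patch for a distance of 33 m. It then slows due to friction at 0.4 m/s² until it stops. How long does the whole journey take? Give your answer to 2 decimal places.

23.97 s

Phase 1 (decelerating): v₀ = 9.00 m/s, a = -1.1 m/s².
v² = v₀² + 2aΔx = 9.00² + 2·-1.1·15 = 48.0 → v = 6.93 m/s
t = (v − v₀)/a = (6.93 − 9.00)/-1.1 = 1.88 s

Phase 2 (constant speed): v₀ = 6.93 m/s, a = 0 m/s².
Constant speed: t = d/v = 33/6.93 = 4.76 s

Phase 3 (decelerating): v₀ = 6.93 m/s, a = -0.4 m/s².
v = v₀ + at → t = (0 − 6.93) / -0.4 = 17.3 s
v² = v₀² + 2aΔx → Δx = (0² − 6.93²)/(2·-0.4) = 60.0 m
Total time = 1.88 + 4.76 + 17.3 = 24.0 s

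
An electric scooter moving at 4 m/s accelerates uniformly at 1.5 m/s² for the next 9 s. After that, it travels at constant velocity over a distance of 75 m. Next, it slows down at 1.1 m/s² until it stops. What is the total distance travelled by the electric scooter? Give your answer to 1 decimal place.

Phase 1 (accelerating): v₀ = 4.00 m/s, a = 1.5 m/s².
v = v₀ + at = 4.00 + (1.5)(9) = 17.5 m/s
Δx = v₀t + ½at² = 4.00·9 + 0.5·1.5·9² = 96.8 m

Phase 2 (constant speed): v₀ = 17.5 m/s, a = 0 m/s².
Constant speed: t = d/v = 75/17.5 = 4.29 s

Phase 3 (decelerating): v₀ = 17.5 m/s, a = -1.1 m/s².
v = v₀ + at → t = (0 − 17.5) / -1.1 = 15.9 s
v² = v₀² + 2aΔx → Δx = (0² − 17.5²)/(2·-1.1) = 139 m
Total distance = 96.8 + 75.0 + 139 = 311 m

311.0 m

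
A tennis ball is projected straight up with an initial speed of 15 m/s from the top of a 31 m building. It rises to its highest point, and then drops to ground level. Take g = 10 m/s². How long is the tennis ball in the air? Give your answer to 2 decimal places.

Phase 1 (rising): v₀ = 15.0 m/s, a = -10 m/s².
v = v₀ + at → t = (0 − 15.0) / -10 = 1.50 s
v² = v₀² + 2aΔx → Δx = (0² − 15.0²)/(2·-10) = 11.2 m

Phase 2 (falling): v₀ = 0 m/s, a = -10 m/s².
Falls 42.2 m from rest: t = √(2·42.2/10) = 2.91 s; v = g·t = 29.1 m/s.
Total time = 1.50 + 2.91 = 4.41 s

4.41 s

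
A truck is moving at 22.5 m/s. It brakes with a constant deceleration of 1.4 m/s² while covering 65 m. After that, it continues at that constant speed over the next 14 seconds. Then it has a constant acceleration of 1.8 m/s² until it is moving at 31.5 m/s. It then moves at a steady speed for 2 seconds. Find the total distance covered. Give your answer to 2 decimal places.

Phase 1 (decelerating): v₀ = 22.5 m/s, a = -1.4 m/s².
v² = v₀² + 2aΔx = 22.5² + 2·-1.4·65 = 324 → v = 18.0 m/s
t = (v − v₀)/a = (18.0 − 22.5)/-1.4 = 3.21 s

Phase 2 (constant speed): v₀ = 18.0 m/s, a = 0 m/s².
v = v₀ + at = 18.0 + (0)(14) = 18.0 m/s
Δx = v₀t + ½at² = 18.0·14 + 0.5·0·14² = 252 m

Phase 3 (accelerating): v₀ = 18.0 m/s, a = 1.8 m/s².
v = v₀ + at → t = (31.5 − 18.0) / 1.8 = 7.50 s
v² = v₀² + 2aΔx → Δx = (31.5² − 18.0²)/(2·1.8) = 186 m

Phase 4 (constant speed): v₀ = 31.5 m/s, a = 0 m/s².
v = v₀ + at = 31.5 + (0)(2) = 31.5 m/s
Δx = v₀t + ½at² = 31.5·2 + 0.5·0·2² = 63.0 m
Total distance = 65.0 + 252 + 186 + 63.0 = 566 m

565.65 m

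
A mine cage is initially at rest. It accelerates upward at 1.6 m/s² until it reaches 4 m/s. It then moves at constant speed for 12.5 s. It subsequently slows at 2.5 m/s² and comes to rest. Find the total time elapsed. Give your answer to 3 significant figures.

Phase 1 (accelerating): v₀ = 0 m/s, a = 1.6 m/s².
v = v₀ + at → t = (4 − 0) / 1.6 = 2.50 s
v² = v₀² + 2aΔx → Δx = (4² − 0²)/(2·1.6) = 5.00 m

Phase 2 (constant speed): v₀ = 4.00 m/s, a = 0 m/s².
v = v₀ + at = 4.00 + (0)(12.5) = 4.00 m/s
Δx = v₀t + ½at² = 4.00·12.5 + 0.5·0·12.5² = 50.0 m

Phase 3 (decelerating): v₀ = 4.00 m/s, a = -2.5 m/s².
v = v₀ + at → t = (0 − 4.00) / -2.5 = 1.60 s
v² = v₀² + 2aΔx → Δx = (0² − 4.00²)/(2·-2.5) = 3.20 m
Total time = 2.50 + 12.5 + 1.60 = 16.6 s

16.6 s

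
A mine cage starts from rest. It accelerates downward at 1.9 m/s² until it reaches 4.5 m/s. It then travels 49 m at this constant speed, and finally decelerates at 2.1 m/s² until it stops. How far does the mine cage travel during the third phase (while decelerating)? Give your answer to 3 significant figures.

4.82 m

Phase 1 (accelerating): v₀ = 0 m/s, a = 1.9 m/s².
v = v₀ + at → t = (4.5 − 0) / 1.9 = 2.37 s
v² = v₀² + 2aΔx → Δx = (4.5² − 0²)/(2·1.9) = 5.33 m

Phase 2 (constant speed): v₀ = 4.50 m/s, a = 0 m/s².
Constant speed: t = d/v = 49/4.50 = 10.9 s

Phase 3 (decelerating): v₀ = 4.50 m/s, a = -2.1 m/s².
v = v₀ + at → t = (0 − 4.50) / -2.1 = 2.14 s
v² = v₀² + 2aΔx → Δx = (0² − 4.50²)/(2·-2.1) = 4.82 m
Distance in phase 3 = 4.82 m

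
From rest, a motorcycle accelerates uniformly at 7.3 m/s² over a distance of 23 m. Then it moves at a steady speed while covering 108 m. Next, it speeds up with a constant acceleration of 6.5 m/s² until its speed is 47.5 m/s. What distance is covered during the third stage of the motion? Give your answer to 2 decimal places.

147.73 m

Phase 1 (accelerating): v₀ = 0 m/s, a = 7.3 m/s².
v² = v₀² + 2aΔx = 0² + 2·7.3·23 = 336 → v = 18.3 m/s
t = (v − v₀)/a = (18.3 − 0)/7.3 = 2.51 s

Phase 2 (constant speed): v₀ = 18.3 m/s, a = 0 m/s².
Constant speed: t = d/v = 108/18.3 = 5.89 s

Phase 3 (accelerating): v₀ = 18.3 m/s, a = 6.5 m/s².
v = v₀ + at → t = (47.5 − 18.3) / 6.5 = 4.49 s
v² = v₀² + 2aΔx → Δx = (47.5² − 18.3²)/(2·6.5) = 148 m
Distance in phase 3 = 148 m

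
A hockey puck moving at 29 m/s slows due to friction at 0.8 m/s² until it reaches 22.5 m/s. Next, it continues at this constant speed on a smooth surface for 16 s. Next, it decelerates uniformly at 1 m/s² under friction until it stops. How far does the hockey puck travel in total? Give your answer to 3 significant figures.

822 m

Phase 1 (decelerating): v₀ = 29.0 m/s, a = -0.8 m/s².
v = v₀ + at → t = (22.5 − 29.0) / -0.8 = 8.12 s
v² = v₀² + 2aΔx → Δx = (22.5² − 29.0²)/(2·-0.8) = 209 m

Phase 2 (constant speed): v₀ = 22.5 m/s, a = 0 m/s².
v = v₀ + at = 22.5 + (0)(16) = 22.5 m/s
Δx = v₀t + ½at² = 22.5·16 + 0.5·0·16² = 360 m

Phase 3 (decelerating): v₀ = 22.5 m/s, a = -1 m/s².
v = v₀ + at → t = (0 − 22.5) / -1 = 22.5 s
v² = v₀² + 2aΔx → Δx = (0² − 22.5²)/(2·-1) = 253 m
Total distance = 209 + 360 + 253 = 822 m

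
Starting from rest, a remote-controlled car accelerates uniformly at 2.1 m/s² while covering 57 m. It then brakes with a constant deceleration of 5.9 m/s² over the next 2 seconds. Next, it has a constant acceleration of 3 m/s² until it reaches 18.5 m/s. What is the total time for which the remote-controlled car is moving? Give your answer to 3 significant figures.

Phase 1 (accelerating): v₀ = 0 m/s, a = 2.1 m/s².
v² = v₀² + 2aΔx = 0² + 2·2.1·57 = 239 → v = 15.5 m/s
t = (v − v₀)/a = (15.5 − 0)/2.1 = 7.37 s

Phase 2 (decelerating): v₀ = 15.5 m/s, a = -5.9 m/s².
v = v₀ + at = 15.5 + (-5.9)(2) = 3.67 m/s
Δx = v₀t + ½at² = 15.5·2 + 0.5·-5.9·2² = 19.1 m

Phase 3 (accelerating): v₀ = 3.67 m/s, a = 3 m/s².
v = v₀ + at → t = (18.5 − 3.67) / 3 = 4.94 s
v² = v₀² + 2aΔx → Δx = (18.5² − 3.67²)/(2·3) = 54.8 m
Total time = 7.37 + 2.00 + 4.94 = 14.3 s

14.3 s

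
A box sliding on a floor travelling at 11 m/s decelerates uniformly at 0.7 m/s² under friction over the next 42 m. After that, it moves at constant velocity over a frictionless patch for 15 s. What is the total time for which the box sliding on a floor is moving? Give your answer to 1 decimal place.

19.4 s

Phase 1 (decelerating): v₀ = 11.0 m/s, a = -0.7 m/s².
v² = v₀² + 2aΔx = 11.0² + 2·-0.7·42 = 62.2 → v = 7.89 m/s
t = (v − v₀)/a = (7.89 − 11.0)/-0.7 = 4.45 s

Phase 2 (constant speed): v₀ = 7.89 m/s, a = 0 m/s².
v = v₀ + at = 7.89 + (0)(15) = 7.89 m/s
Δx = v₀t + ½at² = 7.89·15 + 0.5·0·15² = 118 m
Total time = 4.45 + 15.0 = 19.4 s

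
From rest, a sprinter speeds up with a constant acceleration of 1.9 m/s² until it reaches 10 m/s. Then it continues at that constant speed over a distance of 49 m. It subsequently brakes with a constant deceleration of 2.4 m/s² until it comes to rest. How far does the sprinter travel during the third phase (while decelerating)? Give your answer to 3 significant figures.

20.8 m

Phase 1 (accelerating): v₀ = 0 m/s, a = 1.9 m/s².
v = v₀ + at → t = (10 − 0) / 1.9 = 5.26 s
v² = v₀² + 2aΔx → Δx = (10² − 0²)/(2·1.9) = 26.3 m

Phase 2 (constant speed): v₀ = 10.0 m/s, a = 0 m/s².
Constant speed: t = d/v = 49/10.0 = 4.90 s

Phase 3 (decelerating): v₀ = 10.0 m/s, a = -2.4 m/s².
v = v₀ + at → t = (0 − 10.0) / -2.4 = 4.17 s
v² = v₀² + 2aΔx → Δx = (0² − 10.0²)/(2·-2.4) = 20.8 m
Distance in phase 3 = 20.8 m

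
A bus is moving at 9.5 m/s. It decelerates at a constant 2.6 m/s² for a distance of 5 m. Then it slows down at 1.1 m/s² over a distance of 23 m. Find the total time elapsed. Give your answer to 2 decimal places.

4.50 s

Phase 1 (decelerating): v₀ = 9.50 m/s, a = -2.6 m/s².
v² = v₀² + 2aΔx = 9.50² + 2·-2.6·5 = 64.2 → v = 8.02 m/s
t = (v − v₀)/a = (8.02 − 9.50)/-2.6 = 0.571 s

Phase 2 (decelerating): v₀ = 8.02 m/s, a = -1.1 m/s².
v² = v₀² + 2aΔx = 8.02² + 2·-1.1·23 = 13.7 → v = 3.69 m/s
t = (v − v₀)/a = (3.69 − 8.02)/-1.1 = 3.93 s
Total time = 0.571 + 3.93 = 4.50 s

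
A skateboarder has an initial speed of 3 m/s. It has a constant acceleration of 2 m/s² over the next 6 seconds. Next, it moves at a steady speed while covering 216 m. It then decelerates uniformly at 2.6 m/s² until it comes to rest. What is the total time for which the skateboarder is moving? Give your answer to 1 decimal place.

26.2 s

Phase 1 (accelerating): v₀ = 3.00 m/s, a = 2 m/s².
v = v₀ + at = 3.00 + (2)(6) = 15.0 m/s
Δx = v₀t + ½at² = 3.00·6 + 0.5·2·6² = 54.0 m

Phase 2 (constant speed): v₀ = 15.0 m/s, a = 0 m/s².
Constant speed: t = d/v = 216/15.0 = 14.4 s

Phase 3 (decelerating): v₀ = 15.0 m/s, a = -2.6 m/s².
v = v₀ + at → t = (0 − 15.0) / -2.6 = 5.77 s
v² = v₀² + 2aΔx → Δx = (0² − 15.0²)/(2·-2.6) = 43.3 m
Total time = 6.00 + 14.4 + 5.77 = 26.2 s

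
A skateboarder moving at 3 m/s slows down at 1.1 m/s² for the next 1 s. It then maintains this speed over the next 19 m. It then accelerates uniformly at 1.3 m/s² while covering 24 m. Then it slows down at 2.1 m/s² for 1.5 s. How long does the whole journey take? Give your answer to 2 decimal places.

17.29 s

Phase 1 (decelerating): v₀ = 3.00 m/s, a = -1.1 m/s².
v = v₀ + at = 3.00 + (-1.1)(1) = 1.90 m/s
Δx = v₀t + ½at² = 3.00·1 + 0.5·-1.1·1² = 2.45 m

Phase 2 (constant speed): v₀ = 1.90 m/s, a = 0 m/s².
Constant speed: t = d/v = 19/1.90 = 10.0 s

Phase 3 (accelerating): v₀ = 1.90 m/s, a = 1.3 m/s².
v² = v₀² + 2aΔx = 1.90² + 2·1.3·24 = 66.0 → v = 8.12 m/s
t = (v − v₀)/a = (8.12 − 1.90)/1.3 = 4.79 s

Phase 4 (decelerating): v₀ = 8.12 m/s, a = -2.1 m/s².
v = v₀ + at = 8.12 + (-2.1)(1.5) = 4.97 m/s
Δx = v₀t + ½at² = 8.12·1.5 + 0.5·-2.1·1.5² = 9.82 m
Total time = 1.00 + 10.0 + 4.79 + 1.50 = 17.3 s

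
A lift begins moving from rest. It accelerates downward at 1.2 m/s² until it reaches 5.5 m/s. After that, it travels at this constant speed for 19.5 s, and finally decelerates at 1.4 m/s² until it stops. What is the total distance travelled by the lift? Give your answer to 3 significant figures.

131 m

Phase 1 (accelerating): v₀ = 0 m/s, a = 1.2 m/s².
v = v₀ + at → t = (5.5 − 0) / 1.2 = 4.58 s
v² = v₀² + 2aΔx → Δx = (5.5² − 0²)/(2·1.2) = 12.6 m

Phase 2 (constant speed): v₀ = 5.50 m/s, a = 0 m/s².
v = v₀ + at = 5.50 + (0)(19.5) = 5.50 m/s
Δx = v₀t + ½at² = 5.50·19.5 + 0.5·0·19.5² = 107 m

Phase 3 (decelerating): v₀ = 5.50 m/s, a = -1.4 m/s².
v = v₀ + at → t = (0 − 5.50) / -1.4 = 3.93 s
v² = v₀² + 2aΔx → Δx = (0² − 5.50²)/(2·-1.4) = 10.8 m
Total distance = 12.6 + 107 + 10.8 = 131 m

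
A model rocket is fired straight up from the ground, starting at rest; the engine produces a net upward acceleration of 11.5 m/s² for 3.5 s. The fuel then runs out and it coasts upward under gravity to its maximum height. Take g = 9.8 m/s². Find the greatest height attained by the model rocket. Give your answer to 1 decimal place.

Phase 1 (powered ascent): v₀ = 0 m/s, a = 11.5 m/s².
v = v₀ + at = 0 + (11.5)(3.5) = 40.2 m/s
Δx = v₀t + ½at² = 0·3.5 + 0.5·11.5·3.5² = 70.4 m

Phase 2 (coasting upward): v₀ = 40.2 m/s, a = -9.8 m/s².
v = v₀ + at → t = (0 − 40.2) / -9.8 = 4.11 s
v² = v₀² + 2aΔx → Δx = (0² − 40.2²)/(2·-9.8) = 82.7 m
Maximum height = 70.4 + 82.7 = 153 m

153.1 m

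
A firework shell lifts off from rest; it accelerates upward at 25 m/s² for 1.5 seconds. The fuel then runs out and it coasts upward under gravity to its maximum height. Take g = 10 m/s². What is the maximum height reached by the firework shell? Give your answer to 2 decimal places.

Phase 1 (powered ascent): v₀ = 0 m/s, a = 25 m/s².
v = v₀ + at = 0 + (25)(1.5) = 37.5 m/s
Δx = v₀t + ½at² = 0·1.5 + 0.5·25·1.5² = 28.1 m

Phase 2 (coasting upward): v₀ = 37.5 m/s, a = -10 m/s².
v = v₀ + at → t = (0 − 37.5) / -10 = 3.75 s
v² = v₀² + 2aΔx → Δx = (0² − 37.5²)/(2·-10) = 70.3 m
Maximum height = 28.1 + 70.3 = 98.4 m

98.44 m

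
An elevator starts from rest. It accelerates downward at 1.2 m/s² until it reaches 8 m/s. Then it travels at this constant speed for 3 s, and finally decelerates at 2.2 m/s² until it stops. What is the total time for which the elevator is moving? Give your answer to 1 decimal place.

13.3 s

Phase 1 (accelerating): v₀ = 0 m/s, a = 1.2 m/s².
v = v₀ + at → t = (8 − 0) / 1.2 = 6.67 s
v² = v₀² + 2aΔx → Δx = (8² − 0²)/(2·1.2) = 26.7 m

Phase 2 (constant speed): v₀ = 8.00 m/s, a = 0 m/s².
v = v₀ + at = 8.00 + (0)(3) = 8.00 m/s
Δx = v₀t + ½at² = 8.00·3 + 0.5·0·3² = 24.0 m

Phase 3 (decelerating): v₀ = 8.00 m/s, a = -2.2 m/s².
v = v₀ + at → t = (0 − 8.00) / -2.2 = 3.64 s
v² = v₀² + 2aΔx → Δx = (0² − 8.00²)/(2·-2.2) = 14.5 m
Total time = 6.67 + 3.00 + 3.64 = 13.3 s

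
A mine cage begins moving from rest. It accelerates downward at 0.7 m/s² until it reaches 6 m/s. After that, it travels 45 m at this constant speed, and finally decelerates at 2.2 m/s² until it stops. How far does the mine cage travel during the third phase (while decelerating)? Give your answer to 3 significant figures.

8.18 m

Phase 1 (accelerating): v₀ = 0 m/s, a = 0.7 m/s².
v = v₀ + at → t = (6 − 0) / 0.7 = 8.57 s
v² = v₀² + 2aΔx → Δx = (6² − 0²)/(2·0.7) = 25.7 m

Phase 2 (constant speed): v₀ = 6.00 m/s, a = 0 m/s².
Constant speed: t = d/v = 45/6.00 = 7.50 s

Phase 3 (decelerating): v₀ = 6.00 m/s, a = -2.2 m/s².
v = v₀ + at → t = (0 − 6.00) / -2.2 = 2.73 s
v² = v₀² + 2aΔx → Δx = (0² − 6.00²)/(2·-2.2) = 8.18 m
Distance in phase 3 = 8.18 m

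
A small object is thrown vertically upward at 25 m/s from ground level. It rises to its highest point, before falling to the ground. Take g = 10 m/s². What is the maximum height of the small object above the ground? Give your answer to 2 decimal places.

Phase 1 (rising): v₀ = 25.0 m/s, a = -10 m/s².
v = v₀ + at → t = (0 − 25.0) / -10 = 2.50 s
v² = v₀² + 2aΔx → Δx = (0² − 25.0²)/(2·-10) = 31.2 m
Maximum height = 31.2 m

31.25 m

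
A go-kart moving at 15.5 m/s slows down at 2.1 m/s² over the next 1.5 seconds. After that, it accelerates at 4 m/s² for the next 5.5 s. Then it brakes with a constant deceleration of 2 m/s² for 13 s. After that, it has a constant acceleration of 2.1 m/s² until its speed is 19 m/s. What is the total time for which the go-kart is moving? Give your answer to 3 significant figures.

Phase 1 (decelerating): v₀ = 15.5 m/s, a = -2.1 m/s².
v = v₀ + at = 15.5 + (-2.1)(1.5) = 12.3 m/s
Δx = v₀t + ½at² = 15.5·1.5 + 0.5·-2.1·1.5² = 20.9 m

Phase 2 (accelerating): v₀ = 12.3 m/s, a = 4 m/s².
v = v₀ + at = 12.3 + (4)(5.5) = 34.4 m/s
Δx = v₀t + ½at² = 12.3·5.5 + 0.5·4·5.5² = 128 m

Phase 3 (decelerating): v₀ = 34.4 m/s, a = -2 m/s².
v = v₀ + at = 34.4 + (-2)(13) = 8.35 m/s
Δx = v₀t + ½at² = 34.4·13 + 0.5·-2·13² = 278 m

Phase 4 (accelerating): v₀ = 8.35 m/s, a = 2.1 m/s².
v = v₀ + at → t = (19 − 8.35) / 2.1 = 5.07 s
v² = v₀² + 2aΔx → Δx = (19² − 8.35²)/(2·2.1) = 69.4 m
Total time = 1.50 + 5.50 + 13.0 + 5.07 = 25.1 s

25.1 s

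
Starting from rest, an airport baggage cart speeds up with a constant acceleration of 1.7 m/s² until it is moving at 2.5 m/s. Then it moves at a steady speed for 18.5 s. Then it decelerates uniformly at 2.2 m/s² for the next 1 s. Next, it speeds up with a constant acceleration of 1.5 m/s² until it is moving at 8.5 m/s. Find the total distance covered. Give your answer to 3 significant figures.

Phase 1 (accelerating): v₀ = 0 m/s, a = 1.7 m/s².
v = v₀ + at → t = (2.5 − 0) / 1.7 = 1.47 s
v² = v₀² + 2aΔx → Δx = (2.5² − 0²)/(2·1.7) = 1.84 m

Phase 2 (constant speed): v₀ = 2.50 m/s, a = 0 m/s².
v = v₀ + at = 2.50 + (0)(18.5) = 2.50 m/s
Δx = v₀t + ½at² = 2.50·18.5 + 0.5·0·18.5² = 46.2 m

Phase 3 (decelerating): v₀ = 2.50 m/s, a = -2.2 m/s².
v = v₀ + at = 2.50 + (-2.2)(1) = 0.300 m/s
Δx = v₀t + ½at² = 2.50·1 + 0.5·-2.2·1² = 1.40 m

Phase 4 (accelerating): v₀ = 0.300 m/s, a = 1.5 m/s².
v = v₀ + at → t = (8.5 − 0.300) / 1.5 = 5.47 s
v² = v₀² + 2aΔx → Δx = (8.5² − 0.300²)/(2·1.5) = 24.1 m
Total distance = 1.84 + 46.2 + 1.40 + 24.1 = 73.5 m

73.5 m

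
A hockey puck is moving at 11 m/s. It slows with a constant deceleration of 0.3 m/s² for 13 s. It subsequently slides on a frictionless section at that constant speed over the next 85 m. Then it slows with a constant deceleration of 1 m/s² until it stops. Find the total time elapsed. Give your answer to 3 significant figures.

32.1 s

Phase 1 (decelerating): v₀ = 11.0 m/s, a = -0.3 m/s².
v = v₀ + at = 11.0 + (-0.3)(13) = 7.10 m/s
Δx = v₀t + ½at² = 11.0·13 + 0.5·-0.3·13² = 118 m

Phase 2 (constant speed): v₀ = 7.10 m/s, a = 0 m/s².
Constant speed: t = d/v = 85/7.10 = 12.0 s

Phase 3 (decelerating): v₀ = 7.10 m/s, a = -1 m/s².
v = v₀ + at → t = (0 − 7.10) / -1 = 7.10 s
v² = v₀² + 2aΔx → Δx = (0² − 7.10²)/(2·-1) = 25.2 m
Total time = 13.0 + 12.0 + 7.10 = 32.1 s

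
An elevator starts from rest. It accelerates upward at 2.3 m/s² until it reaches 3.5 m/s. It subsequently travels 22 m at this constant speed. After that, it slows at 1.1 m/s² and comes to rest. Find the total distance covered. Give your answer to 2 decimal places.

Phase 1 (accelerating): v₀ = 0 m/s, a = 2.3 m/s².
v = v₀ + at → t = (3.5 − 0) / 2.3 = 1.52 s
v² = v₀² + 2aΔx → Δx = (3.5² − 0²)/(2·2.3) = 2.66 m

Phase 2 (constant speed): v₀ = 3.50 m/s, a = 0 m/s².
Constant speed: t = d/v = 22/3.50 = 6.29 s

Phase 3 (decelerating): v₀ = 3.50 m/s, a = -1.1 m/s².
v = v₀ + at → t = (0 − 3.50) / -1.1 = 3.18 s
v² = v₀² + 2aΔx → Δx = (0² − 3.50²)/(2·-1.1) = 5.57 m
Total distance = 2.66 + 22.0 + 5.57 = 30.2 m

30.23 m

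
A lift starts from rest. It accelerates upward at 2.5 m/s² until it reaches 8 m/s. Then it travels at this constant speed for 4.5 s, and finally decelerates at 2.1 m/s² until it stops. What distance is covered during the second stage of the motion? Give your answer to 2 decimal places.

Phase 1 (accelerating): v₀ = 0 m/s, a = 2.5 m/s².
v = v₀ + at → t = (8 − 0) / 2.5 = 3.20 s
v² = v₀² + 2aΔx → Δx = (8² − 0²)/(2·2.5) = 12.8 m

Phase 2 (constant speed): v₀ = 8.00 m/s, a = 0 m/s².
v = v₀ + at = 8.00 + (0)(4.5) = 8.00 m/s
Δx = v₀t + ½at² = 8.00·4.5 + 0.5·0·4.5² = 36.0 m
Distance in phase 2 = 36.0 m

36.00 m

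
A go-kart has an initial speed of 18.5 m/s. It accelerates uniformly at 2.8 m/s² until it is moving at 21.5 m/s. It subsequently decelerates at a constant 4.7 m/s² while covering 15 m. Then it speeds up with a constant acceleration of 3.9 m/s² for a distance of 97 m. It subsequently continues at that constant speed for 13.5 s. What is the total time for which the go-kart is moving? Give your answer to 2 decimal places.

Phase 1 (accelerating): v₀ = 18.5 m/s, a = 2.8 m/s².
v = v₀ + at → t = (21.5 − 18.5) / 2.8 = 1.07 s
v² = v₀² + 2aΔx → Δx = (21.5² − 18.5²)/(2·2.8) = 21.4 m

Phase 2 (decelerating): v₀ = 21.5 m/s, a = -4.7 m/s².
v² = v₀² + 2aΔx = 21.5² + 2·-4.7·15 = 321 → v = 17.9 m/s
t = (v − v₀)/a = (17.9 − 21.5)/-4.7 = 0.761 s

Phase 3 (accelerating): v₀ = 17.9 m/s, a = 3.9 m/s².
v² = v₀² + 2aΔx = 17.9² + 2·3.9·97 = 1080 → v = 32.8 m/s
t = (v − v₀)/a = (32.8 − 17.9)/3.9 = 3.82 s

Phase 4 (constant speed): v₀ = 32.8 m/s, a = 0 m/s².
v = v₀ + at = 32.8 + (0)(13.5) = 32.8 m/s
Δx = v₀t + ½at² = 32.8·13.5 + 0.5·0·13.5² = 443 m
Total time = 1.07 + 0.761 + 3.82 + 13.5 = 19.2 s

19.15 s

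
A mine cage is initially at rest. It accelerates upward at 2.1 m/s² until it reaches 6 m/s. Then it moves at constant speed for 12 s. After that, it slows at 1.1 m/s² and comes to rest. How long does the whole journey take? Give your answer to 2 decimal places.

20.31 s

Phase 1 (accelerating): v₀ = 0 m/s, a = 2.1 m/s².
v = v₀ + at → t = (6 − 0) / 2.1 = 2.86 s
v² = v₀² + 2aΔx → Δx = (6² − 0²)/(2·2.1) = 8.57 m

Phase 2 (constant speed): v₀ = 6.00 m/s, a = 0 m/s².
v = v₀ + at = 6.00 + (0)(12) = 6.00 m/s
Δx = v₀t + ½at² = 6.00·12 + 0.5·0·12² = 72.0 m

Phase 3 (decelerating): v₀ = 6.00 m/s, a = -1.1 m/s².
v = v₀ + at → t = (0 − 6.00) / -1.1 = 5.45 s
v² = v₀² + 2aΔx → Δx = (0² − 6.00²)/(2·-1.1) = 16.4 m
Total time = 2.86 + 12.0 + 5.45 = 20.3 s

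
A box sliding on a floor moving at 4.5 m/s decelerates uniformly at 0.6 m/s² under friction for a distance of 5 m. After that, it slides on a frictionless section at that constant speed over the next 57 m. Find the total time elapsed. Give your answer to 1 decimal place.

Phase 1 (decelerating): v₀ = 4.50 m/s, a = -0.6 m/s².
v² = v₀² + 2aΔx = 4.50² + 2·-0.6·5 = 14.2 → v = 3.77 m/s
t = (v − v₀)/a = (3.77 − 4.50)/-0.6 = 1.21 s

Phase 2 (constant speed): v₀ = 3.77 m/s, a = 0 m/s².
Constant speed: t = d/v = 57/3.77 = 15.1 s
Total time = 1.21 + 15.1 = 16.3 s

16.3 s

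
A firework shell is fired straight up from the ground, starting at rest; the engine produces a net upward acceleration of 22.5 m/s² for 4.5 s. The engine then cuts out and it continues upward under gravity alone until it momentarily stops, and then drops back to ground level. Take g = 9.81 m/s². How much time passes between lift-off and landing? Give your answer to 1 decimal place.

Phase 1 (powered ascent): v₀ = 0 m/s, a = 22.5 m/s².
v = v₀ + at = 0 + (22.5)(4.5) = 101 m/s
Δx = v₀t + ½at² = 0·4.5 + 0.5·22.5·4.5² = 228 m

Phase 2 (coasting upward): v₀ = 101 m/s, a = -9.81 m/s².
v = v₀ + at → t = (0 − 101) / -9.81 = 10.3 s
v² = v₀² + 2aΔx → Δx = (0² − 101²)/(2·-9.81) = 523 m

Phase 3 (free fall): v₀ = 0 m/s, a = -9.81 m/s².
Falls 750 m from rest: t = √(2·750/9.81) = 12.4 s; v = g·t = 121 m/s.
Total time = 4.50 + 10.3 + 12.4 = 27.2 s

27.2 s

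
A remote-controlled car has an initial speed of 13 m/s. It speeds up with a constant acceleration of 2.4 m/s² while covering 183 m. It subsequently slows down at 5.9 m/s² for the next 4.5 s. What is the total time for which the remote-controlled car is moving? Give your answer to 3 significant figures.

Phase 1 (accelerating): v₀ = 13.0 m/s, a = 2.4 m/s².
v² = v₀² + 2aΔx = 13.0² + 2·2.4·183 = 1050 → v = 32.4 m/s
t = (v − v₀)/a = (32.4 − 13.0)/2.4 = 8.07 s

Phase 2 (decelerating): v₀ = 32.4 m/s, a = -5.9 m/s².
v = v₀ + at = 32.4 + (-5.9)(4.5) = 5.81 m/s
Δx = v₀t + ½at² = 32.4·4.5 + 0.5·-5.9·4.5² = 85.9 m
Total time = 8.07 + 4.50 = 12.6 s

12.6 s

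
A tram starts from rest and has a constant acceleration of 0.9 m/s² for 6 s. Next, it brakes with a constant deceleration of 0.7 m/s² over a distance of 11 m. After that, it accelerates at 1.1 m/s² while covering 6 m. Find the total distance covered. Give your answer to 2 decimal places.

33.20 m

Phase 1 (accelerating): v₀ = 0 m/s, a = 0.9 m/s².
v = v₀ + at = 0 + (0.9)(6) = 5.40 m/s
Δx = v₀t + ½at² = 0·6 + 0.5·0.9·6² = 16.2 m

Phase 2 (decelerating): v₀ = 5.40 m/s, a = -0.7 m/s².
v² = v₀² + 2aΔx = 5.40² + 2·-0.7·11 = 13.8 → v = 3.71 m/s
t = (v − v₀)/a = (3.71 − 5.40)/-0.7 = 2.42 s

Phase 3 (accelerating): v₀ = 3.71 m/s, a = 1.1 m/s².
v² = v₀² + 2aΔx = 3.71² + 2·1.1·6 = 27.0 → v = 5.19 m/s
t = (v − v₀)/a = (5.19 − 3.71)/1.1 = 1.35 s
Total distance = 16.2 + 11.0 + 6.00 = 33.2 m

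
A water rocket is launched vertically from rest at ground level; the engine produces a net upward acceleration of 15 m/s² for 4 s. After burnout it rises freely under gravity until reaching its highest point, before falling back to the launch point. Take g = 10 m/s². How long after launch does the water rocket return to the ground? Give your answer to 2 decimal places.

Phase 1 (powered ascent): v₀ = 0 m/s, a = 15 m/s².
v = v₀ + at = 0 + (15)(4) = 60.0 m/s
Δx = v₀t + ½at² = 0·4 + 0.5·15·4² = 120 m

Phase 2 (coasting upward): v₀ = 60.0 m/s, a = -10 m/s².
v = v₀ + at → t = (0 − 60.0) / -10 = 6.00 s
v² = v₀² + 2aΔx → Δx = (0² − 60.0²)/(2·-10) = 180 m

Phase 3 (free fall): v₀ = 0 m/s, a = -10 m/s².
Falls 300 m from rest: t = √(2·300/10) = 7.75 s; v = g·t = 77.5 m/s.
Total time = 4.00 + 6.00 + 7.75 = 17.7 s

17.75 s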